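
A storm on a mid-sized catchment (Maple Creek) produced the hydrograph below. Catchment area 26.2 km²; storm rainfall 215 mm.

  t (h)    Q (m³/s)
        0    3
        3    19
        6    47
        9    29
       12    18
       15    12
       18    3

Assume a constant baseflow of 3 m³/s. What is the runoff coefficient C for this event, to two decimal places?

ΣQ_DR = 110.0 m³/s; V = ΣQ_DR·Δt = 1.188 × 10^6 m³.
Runoff depth d = V / A = 45.34 mm.
C = d / P = 45.34 / 215 = 0.21.

C ≈ 0.21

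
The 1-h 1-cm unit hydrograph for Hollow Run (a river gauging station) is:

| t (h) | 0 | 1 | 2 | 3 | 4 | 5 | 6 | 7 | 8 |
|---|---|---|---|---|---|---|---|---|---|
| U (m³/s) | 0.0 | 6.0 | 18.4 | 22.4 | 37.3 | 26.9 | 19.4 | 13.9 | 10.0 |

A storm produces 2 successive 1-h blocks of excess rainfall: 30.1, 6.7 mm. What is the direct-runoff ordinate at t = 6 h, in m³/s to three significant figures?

By discrete convolution, Q_j = Σ (P_i / 10 mm) · U_{j−i}.
At t = 6 h (j=6): Q = (30.1/10)·19.4 + (6.7/10)·26.9 = 76.4 m³/s.

Q ≈ 76.4 m³/s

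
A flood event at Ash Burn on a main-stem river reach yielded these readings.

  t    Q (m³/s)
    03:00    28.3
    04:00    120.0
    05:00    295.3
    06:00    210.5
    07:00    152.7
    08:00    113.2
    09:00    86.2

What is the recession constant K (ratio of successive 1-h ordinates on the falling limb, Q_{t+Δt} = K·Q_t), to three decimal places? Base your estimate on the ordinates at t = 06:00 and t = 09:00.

K ≈ 0.743

Using the recession-limb readings at t = 06:00 and t = 09:00: Q falls from 210.5 to 86.2 m³/s over 3 intervals.
K = (Q₂/Q₁)^(1/3) = (86.2/210.5)^(1/3) = 0.743.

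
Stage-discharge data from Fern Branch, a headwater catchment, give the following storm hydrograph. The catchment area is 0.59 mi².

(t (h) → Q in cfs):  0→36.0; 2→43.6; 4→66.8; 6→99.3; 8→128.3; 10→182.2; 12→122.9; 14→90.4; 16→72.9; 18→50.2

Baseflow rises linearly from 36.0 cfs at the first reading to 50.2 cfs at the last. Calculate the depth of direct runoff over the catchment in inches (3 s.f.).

d ≈ 2.42 in

Direct runoff: 0.00, 6.02, 27.64, 58.57, 85.99, 138.31, 77.43, 43.36, 24.28, 0.00 cfs; ΣQ_DR = 461.6 cfs.
V = ΣQ_DR · Δt = 461.6 × 7200 s = 3.324 × 10^6 ft³.
Over A = 0.59 mi², depth = V / A = 2.42 in.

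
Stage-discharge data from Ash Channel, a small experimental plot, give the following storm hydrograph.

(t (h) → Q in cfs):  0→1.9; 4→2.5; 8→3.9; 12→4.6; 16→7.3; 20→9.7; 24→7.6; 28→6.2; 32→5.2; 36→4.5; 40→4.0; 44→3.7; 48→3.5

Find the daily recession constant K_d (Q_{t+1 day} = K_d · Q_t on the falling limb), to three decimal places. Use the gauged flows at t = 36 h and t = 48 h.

K_d ≈ 0.605

Between t = 36 h and t = 48 h the flow falls from 4.5 to 3.5 cfs over 3×4 h = 12 h.
Per-interval ratio K = (3.5/4.5)^(1/3) = 0.9196; K_d = K^(24/4) = 0.605.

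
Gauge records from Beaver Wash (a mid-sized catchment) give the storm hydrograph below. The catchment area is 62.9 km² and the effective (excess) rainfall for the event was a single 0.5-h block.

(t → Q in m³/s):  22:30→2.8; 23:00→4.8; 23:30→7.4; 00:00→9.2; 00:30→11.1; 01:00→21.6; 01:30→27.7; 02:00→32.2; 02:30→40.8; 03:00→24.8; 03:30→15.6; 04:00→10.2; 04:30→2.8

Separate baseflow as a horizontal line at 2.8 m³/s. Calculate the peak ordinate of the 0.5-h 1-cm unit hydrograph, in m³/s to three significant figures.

U_p ≈ 76.1 m³/s

Direct runoff: 0.0, 2.0, 4.6, 6.4, 8.3, 18.8, 24.9, 29.4, 38.0, 22.0, 12.8, 7.4, 0.0 m³/s; ΣQ_DR = 174.6 m³/s, peak = 38.0 m³/s.
Runoff depth d = ΣQ_DR·Δt / A = 174.6 × 1800 / (62.9 km²) = 4.997 mm.
The 1-cm UH is the DRH scaled by (10 mm)/d, so U_p = 38.0 × 10/4.997 = 76.1 m³/s.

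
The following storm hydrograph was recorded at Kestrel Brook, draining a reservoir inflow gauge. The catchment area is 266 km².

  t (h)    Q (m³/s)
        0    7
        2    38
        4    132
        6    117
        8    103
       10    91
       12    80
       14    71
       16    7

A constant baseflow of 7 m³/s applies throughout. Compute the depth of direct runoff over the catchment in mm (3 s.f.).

d ≈ 15.8 mm

Direct runoff: 0.0, 31.0, 125.0, 110.0, 96.0, 84.0, 73.0, 64.0, 0.0 m³/s; ΣQ_DR = 583.0 m³/s.
V = ΣQ_DR · Δt = 583.0 × 7200 s = 4.198 × 10^6 m³.
Over A = 266 km², depth = V / A = 15.8 mm.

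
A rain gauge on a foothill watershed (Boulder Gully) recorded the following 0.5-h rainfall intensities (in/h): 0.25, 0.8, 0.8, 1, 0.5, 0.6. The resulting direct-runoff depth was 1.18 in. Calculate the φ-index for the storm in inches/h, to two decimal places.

Only the 5 blocks with intensity above φ contribute runoff: 0.8, 0.8, 1, 0.5, 0.6 in/h.
Σ(I−φ)·Δt = d  ⇒  (0.8+0.8+1+0.5+0.6 − 5φ)·0.5 = 1.18
φ = (3.700 − 1.18/0.5) / 5 = 0.27 in/h.

φ ≈ 0.27 in/h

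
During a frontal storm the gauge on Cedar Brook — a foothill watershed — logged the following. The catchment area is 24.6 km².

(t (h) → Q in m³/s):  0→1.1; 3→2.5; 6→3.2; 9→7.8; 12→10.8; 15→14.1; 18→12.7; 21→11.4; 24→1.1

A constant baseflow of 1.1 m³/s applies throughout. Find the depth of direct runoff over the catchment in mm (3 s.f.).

Direct runoff: 0.0, 1.4, 2.1, 6.7, 9.7, 13.0, 11.6, 10.3, 0.0 m³/s; ΣQ_DR = 54.80 m³/s.
V = ΣQ_DR · Δt = 54.80 × 10800 s = 5.918 × 10^5 m³.
Over A = 24.6 km², depth = V / A = 24.1 mm.

d ≈ 24.1 mm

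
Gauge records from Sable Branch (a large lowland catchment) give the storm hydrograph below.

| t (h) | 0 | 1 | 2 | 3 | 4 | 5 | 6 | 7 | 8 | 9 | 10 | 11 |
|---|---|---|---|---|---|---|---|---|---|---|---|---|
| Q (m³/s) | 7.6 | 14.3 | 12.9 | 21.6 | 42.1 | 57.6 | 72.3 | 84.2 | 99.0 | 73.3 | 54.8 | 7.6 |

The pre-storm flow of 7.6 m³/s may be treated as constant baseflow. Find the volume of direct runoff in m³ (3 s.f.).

V ≈ 1.64 × 10^6 m³

Direct-runoff ordinates (Q − Q_b): 0.0, 6.7, 5.3, 14.0, 34.5, 50.0, 64.7, 76.6, 91.4, 65.7, 47.2, 0.0 m³/s.
ΣQ_DR = 456.1 m³/s.
With Δt = 1 h = 3600 s, V = ΣQ_DR · Δt = 456.1 × 3600 = 1.64 × 10^6 m³.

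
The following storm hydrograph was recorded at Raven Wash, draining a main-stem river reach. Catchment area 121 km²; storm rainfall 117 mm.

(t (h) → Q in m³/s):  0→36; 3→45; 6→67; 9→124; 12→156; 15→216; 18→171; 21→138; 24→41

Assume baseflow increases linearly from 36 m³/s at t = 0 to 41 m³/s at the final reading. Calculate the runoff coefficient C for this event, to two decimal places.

ΣQ_DR = 647.5 m³/s; V = ΣQ_DR·Δt = 6.993 × 10^6 m³.
Runoff depth d = V / A = 57.79 mm.
C = d / P = 57.79 / 117 = 0.49.

C ≈ 0.49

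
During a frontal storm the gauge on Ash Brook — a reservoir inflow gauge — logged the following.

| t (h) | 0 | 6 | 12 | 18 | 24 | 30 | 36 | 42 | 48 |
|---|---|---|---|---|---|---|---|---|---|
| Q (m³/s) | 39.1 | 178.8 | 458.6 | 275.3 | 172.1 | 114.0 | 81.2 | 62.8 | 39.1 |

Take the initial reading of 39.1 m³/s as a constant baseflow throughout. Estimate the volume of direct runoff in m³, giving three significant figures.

Direct-runoff ordinates (Q − Q_b): 0.0, 139.7, 419.5, 236.2, 133.0, 74.9, 42.1, 23.7, 0.0 m³/s.
ΣQ_DR = 1069 m³/s.
With Δt = 6 h = 21600 s, V = ΣQ_DR · Δt = 1069 × 21600 = 2.31 × 10^7 m³.

V ≈ 2.31 × 10^7 m³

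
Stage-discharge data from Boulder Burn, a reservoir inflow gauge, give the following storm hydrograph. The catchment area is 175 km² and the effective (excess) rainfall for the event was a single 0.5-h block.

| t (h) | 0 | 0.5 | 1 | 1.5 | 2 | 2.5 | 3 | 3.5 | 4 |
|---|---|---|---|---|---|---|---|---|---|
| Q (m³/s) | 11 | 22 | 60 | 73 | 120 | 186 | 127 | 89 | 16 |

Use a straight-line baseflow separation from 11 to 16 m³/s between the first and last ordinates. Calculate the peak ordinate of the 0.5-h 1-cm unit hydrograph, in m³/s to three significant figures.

Direct runoff: 0.00, 10.38, 47.75, 60.12, 106.50, 171.88, 112.25, 73.62, 0.00 m³/s; ΣQ_DR = 582.5 m³/s, peak = 171.88 m³/s.
Runoff depth d = ΣQ_DR·Δt / A = 582.5 × 1800 / (175 km²) = 5.991 mm.
The 1-cm UH is the DRH scaled by (10 mm)/d, so U_p = 171.88 × 10/5.991 = 287 m³/s.

U_p ≈ 287 m³/s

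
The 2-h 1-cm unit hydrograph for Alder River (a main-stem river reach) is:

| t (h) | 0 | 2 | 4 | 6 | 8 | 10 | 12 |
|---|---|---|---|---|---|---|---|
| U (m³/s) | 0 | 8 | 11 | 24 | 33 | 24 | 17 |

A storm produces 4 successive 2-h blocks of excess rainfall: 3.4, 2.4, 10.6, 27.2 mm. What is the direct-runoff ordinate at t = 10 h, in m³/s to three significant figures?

By discrete convolution, Q_j = Σ (P_i / 10 mm) · U_{j−i}.
At t = 10 h (j=5): Q = (3.4/10)·24 + (2.4/10)·33 + (10.6/10)·24 + (27.2/10)·11 = 71.4 m³/s.

Q ≈ 71.4 m³/s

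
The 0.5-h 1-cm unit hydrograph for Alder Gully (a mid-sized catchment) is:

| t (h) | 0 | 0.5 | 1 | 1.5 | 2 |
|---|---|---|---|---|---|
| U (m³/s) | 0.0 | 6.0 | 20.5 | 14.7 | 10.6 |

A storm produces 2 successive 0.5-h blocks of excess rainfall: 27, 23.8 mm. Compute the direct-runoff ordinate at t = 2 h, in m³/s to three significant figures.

Q ≈ 63.6 m³/s

By discrete convolution, Q_j = Σ (P_i / 10 mm) · U_{j−i}.
At t = 2 h (j=4): Q = (27/10)·10.6 + (23.8/10)·14.7 = 63.6 m³/s.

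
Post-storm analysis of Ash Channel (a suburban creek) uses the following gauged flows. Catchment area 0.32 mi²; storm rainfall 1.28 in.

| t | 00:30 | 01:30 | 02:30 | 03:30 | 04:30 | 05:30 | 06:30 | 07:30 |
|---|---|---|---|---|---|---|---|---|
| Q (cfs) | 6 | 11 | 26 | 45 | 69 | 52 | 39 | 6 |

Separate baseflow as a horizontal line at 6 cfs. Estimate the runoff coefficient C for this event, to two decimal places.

ΣQ_DR = 206.0 cfs; V = ΣQ_DR·Δt = 7.416 × 10^5 ft³.
Runoff depth d = V / A = 0.9975 in.
C = d / P = 0.9975 / 1.28 = 0.78.

C ≈ 0.78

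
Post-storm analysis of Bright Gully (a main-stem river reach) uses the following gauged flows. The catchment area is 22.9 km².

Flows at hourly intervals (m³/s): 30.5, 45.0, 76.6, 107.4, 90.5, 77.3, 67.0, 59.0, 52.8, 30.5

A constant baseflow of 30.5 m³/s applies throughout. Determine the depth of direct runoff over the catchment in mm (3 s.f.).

d ≈ 52.1 mm

Direct runoff: 0.0, 14.5, 46.1, 76.9, 60.0, 46.8, 36.5, 28.5, 22.3, 0.0 m³/s; ΣQ_DR = 331.6 m³/s.
V = ΣQ_DR · Δt = 331.6 × 3600 s = 1.194 × 10^6 m³.
Over A = 22.9 km², depth = V / A = 52.1 mm.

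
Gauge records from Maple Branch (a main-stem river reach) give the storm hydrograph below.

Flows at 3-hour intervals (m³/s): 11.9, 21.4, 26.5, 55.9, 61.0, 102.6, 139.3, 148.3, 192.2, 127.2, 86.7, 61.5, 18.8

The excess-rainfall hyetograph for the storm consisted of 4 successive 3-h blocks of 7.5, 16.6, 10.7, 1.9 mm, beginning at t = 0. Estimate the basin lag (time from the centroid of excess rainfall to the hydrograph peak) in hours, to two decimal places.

t_L ≈ 18.93 h

Centroid of excess rainfall: t_c = Σ P_i·t̄_i / ΣP_i = 5.0722 h (block centres at 1.5, 4.5, 7.5, 10.5 h).
Hydrograph peak occurs at t = 24 h, so basin lag t_L = 24 − 5.0722 = 18.93 h.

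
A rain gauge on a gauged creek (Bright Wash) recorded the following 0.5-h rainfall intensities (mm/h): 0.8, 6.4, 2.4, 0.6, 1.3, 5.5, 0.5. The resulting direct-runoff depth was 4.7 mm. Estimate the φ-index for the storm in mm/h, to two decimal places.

Only the 3 blocks with intensity above φ contribute runoff: 6.4, 2.4, 5.5 mm/h.
Σ(I−φ)·Δt = d  ⇒  (6.4+2.4+5.5 − 3φ)·0.5 = 4.7
φ = (14.30 − 4.7/0.5) / 3 = 1.63 mm/h.

φ ≈ 1.63 mm/h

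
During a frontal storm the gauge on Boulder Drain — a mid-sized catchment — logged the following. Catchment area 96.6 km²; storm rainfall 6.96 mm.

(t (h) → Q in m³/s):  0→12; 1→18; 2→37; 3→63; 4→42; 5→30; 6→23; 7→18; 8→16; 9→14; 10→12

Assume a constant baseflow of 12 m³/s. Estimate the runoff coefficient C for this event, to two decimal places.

C ≈ 0.82

ΣQ_DR = 153.0 m³/s; V = ΣQ_DR·Δt = 5.508 × 10^5 m³.
Runoff depth d = V / A = 5.702 mm.
C = d / P = 5.702 / 6.96 = 0.82.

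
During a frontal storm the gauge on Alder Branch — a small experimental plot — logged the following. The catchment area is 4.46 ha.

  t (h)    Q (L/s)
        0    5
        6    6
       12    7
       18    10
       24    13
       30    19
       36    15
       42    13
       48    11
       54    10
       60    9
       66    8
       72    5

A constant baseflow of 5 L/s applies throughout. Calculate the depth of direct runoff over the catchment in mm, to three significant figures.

Direct runoff: 0.0, 1.0, 2.0, 5.0, 8.0, 14.0, 10.0, 8.0, 6.0, 5.0, 4.0, 3.0, 0.0 L/s; ΣQ_DR = 66.00 L/s.
V = ΣQ_DR · Δt = 66.00 × 21600 s = 1.426 × 10^6 L.
Over A = 4.46 ha, depth = V / A = 32.0 mm.

d ≈ 32.0 mm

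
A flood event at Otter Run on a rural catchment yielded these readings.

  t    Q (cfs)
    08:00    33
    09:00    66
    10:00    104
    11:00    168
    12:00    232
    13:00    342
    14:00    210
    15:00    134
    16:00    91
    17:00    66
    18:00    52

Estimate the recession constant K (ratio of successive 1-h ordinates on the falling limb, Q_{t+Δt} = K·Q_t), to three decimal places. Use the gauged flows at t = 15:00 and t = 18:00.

Using the recession-limb readings at t = 15:00 and t = 18:00: Q falls from 134 to 52 cfs over 3 intervals.
K = (Q₂/Q₁)^(1/3) = (52/134)^(1/3) = 0.729.

K ≈ 0.729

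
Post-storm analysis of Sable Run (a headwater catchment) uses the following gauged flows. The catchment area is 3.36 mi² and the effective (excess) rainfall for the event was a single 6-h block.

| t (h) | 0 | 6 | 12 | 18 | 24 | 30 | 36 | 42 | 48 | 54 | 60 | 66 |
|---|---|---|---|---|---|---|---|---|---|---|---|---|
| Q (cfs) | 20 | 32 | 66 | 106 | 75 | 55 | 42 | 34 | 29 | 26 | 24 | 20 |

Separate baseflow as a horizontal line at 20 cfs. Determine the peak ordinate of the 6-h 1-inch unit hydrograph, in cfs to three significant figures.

Direct runoff: 0.0, 12.0, 46.0, 86.0, 55.0, 35.0, 22.0, 14.0, 9.0, 6.0, 4.0, 0.0 cfs; ΣQ_DR = 289.0 cfs, peak = 86.0 cfs.
Runoff depth d = ΣQ_DR·Δt / A = 289.0 × 21600 / (3.36 mi²) = 0.7997 in.
The 1-inch UH is the DRH scaled by (1 in)/d, so U_p = 86.0 × 1/0.7997 = 108 cfs.

U_p ≈ 108 cfs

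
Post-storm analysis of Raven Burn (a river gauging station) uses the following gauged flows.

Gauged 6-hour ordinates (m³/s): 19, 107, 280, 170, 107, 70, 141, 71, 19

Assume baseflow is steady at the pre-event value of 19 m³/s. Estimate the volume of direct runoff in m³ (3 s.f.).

Direct-runoff ordinates (Q − Q_b): 0.0, 88.0, 261.0, 151.0, 88.0, 51.0, 122.0, 52.0, 0.0 m³/s.
ΣQ_DR = 813.0 m³/s.
With Δt = 6 h = 21600 s, V = ΣQ_DR · Δt = 813.0 × 21600 = 1.76 × 10^7 m³.

V ≈ 1.76 × 10^7 m³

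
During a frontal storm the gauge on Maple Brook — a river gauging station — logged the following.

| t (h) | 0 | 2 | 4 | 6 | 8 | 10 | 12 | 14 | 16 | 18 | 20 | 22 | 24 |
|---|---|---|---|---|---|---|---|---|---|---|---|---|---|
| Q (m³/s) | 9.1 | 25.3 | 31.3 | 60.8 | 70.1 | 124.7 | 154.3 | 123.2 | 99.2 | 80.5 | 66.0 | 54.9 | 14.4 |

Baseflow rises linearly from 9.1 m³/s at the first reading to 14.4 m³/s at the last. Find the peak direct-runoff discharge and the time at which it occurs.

Subtracting baseflow gives direct-runoff ordinates: 0.00, 15.76, 21.32, 50.38, 59.23, 113.39, 142.55, 111.01, 86.57, 67.42, 52.48, 40.94, 0.00 m³/s.
The maximum is 142.55 m³/s, occurring at the reading for t = 12 h.

Q_p = 142.55 m³/s at t = 12 h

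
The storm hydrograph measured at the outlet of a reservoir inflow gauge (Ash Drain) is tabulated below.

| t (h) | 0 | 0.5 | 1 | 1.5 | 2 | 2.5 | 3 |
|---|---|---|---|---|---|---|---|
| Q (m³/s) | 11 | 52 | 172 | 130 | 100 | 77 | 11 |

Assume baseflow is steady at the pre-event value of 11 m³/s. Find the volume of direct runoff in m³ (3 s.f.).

V ≈ 8.57 × 10^5 m³

Direct-runoff ordinates (Q − Q_b): 0.0, 41.0, 161.0, 119.0, 89.0, 66.0, 0.0 m³/s.
ΣQ_DR = 476.0 m³/s.
With Δt = 0.5 h = 1800 s, V = ΣQ_DR · Δt = 476.0 × 1800 = 8.57 × 10^5 m³.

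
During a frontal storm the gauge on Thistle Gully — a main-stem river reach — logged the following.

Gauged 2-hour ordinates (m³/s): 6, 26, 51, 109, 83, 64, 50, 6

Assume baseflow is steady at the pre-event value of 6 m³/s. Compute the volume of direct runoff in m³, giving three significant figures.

Direct-runoff ordinates (Q − Q_b): 0.0, 20.0, 45.0, 103.0, 77.0, 58.0, 44.0, 0.0 m³/s.
ΣQ_DR = 347.0 m³/s.
With Δt = 2 h = 7200 s, V = ΣQ_DR · Δt = 347.0 × 7200 = 2.50 × 10^6 m³.

V ≈ 2.50 × 10^6 m³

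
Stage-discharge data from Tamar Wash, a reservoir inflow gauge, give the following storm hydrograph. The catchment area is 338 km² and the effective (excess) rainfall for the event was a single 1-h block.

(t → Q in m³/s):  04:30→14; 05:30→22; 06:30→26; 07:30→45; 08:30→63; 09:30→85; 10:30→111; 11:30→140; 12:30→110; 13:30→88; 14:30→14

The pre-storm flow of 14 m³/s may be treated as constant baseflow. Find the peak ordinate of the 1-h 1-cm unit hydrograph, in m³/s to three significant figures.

Direct runoff: 0.0, 8.0, 12.0, 31.0, 49.0, 71.0, 97.0, 126.0, 96.0, 74.0, 0.0 m³/s; ΣQ_DR = 564.0 m³/s, peak = 126.0 m³/s.
Runoff depth d = ΣQ_DR·Δt / A = 564.0 × 3600 / (338 km²) = 6.007 mm.
The 1-cm UH is the DRH scaled by (10 mm)/d, so U_p = 126.0 × 10/6.007 = 210 m³/s.

U_p ≈ 210 m³/s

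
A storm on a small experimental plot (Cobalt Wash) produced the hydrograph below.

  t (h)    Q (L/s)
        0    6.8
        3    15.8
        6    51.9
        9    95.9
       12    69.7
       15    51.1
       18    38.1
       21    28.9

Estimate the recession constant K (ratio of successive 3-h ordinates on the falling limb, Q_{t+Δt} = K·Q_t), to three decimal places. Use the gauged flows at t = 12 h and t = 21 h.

Using the recession-limb readings at t = 12 h and t = 21 h: Q falls from 69.7 to 28.9 L/s over 3 intervals.
K = (Q₂/Q₁)^(1/3) = (28.9/69.7)^(1/3) = 0.746.

K ≈ 0.746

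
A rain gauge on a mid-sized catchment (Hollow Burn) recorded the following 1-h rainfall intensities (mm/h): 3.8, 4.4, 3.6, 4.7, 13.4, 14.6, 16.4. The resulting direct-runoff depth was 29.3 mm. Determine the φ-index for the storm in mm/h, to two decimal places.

φ ≈ 5.03 mm/h

Only the 3 blocks with intensity above φ contribute runoff: 13.4, 14.6, 16.4 mm/h.
Σ(I−φ)·Δt = d  ⇒  (13.4+14.6+16.4 − 3φ)·1 = 29.3
φ = (44.40 − 29.3/1) / 3 = 5.03 mm/h.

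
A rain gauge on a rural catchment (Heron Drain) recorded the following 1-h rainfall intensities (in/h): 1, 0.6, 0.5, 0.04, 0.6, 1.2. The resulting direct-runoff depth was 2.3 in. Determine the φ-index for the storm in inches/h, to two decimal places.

φ ≈ 0.32 in/h

Only the 5 blocks with intensity above φ contribute runoff: 1, 0.6, 0.5, 0.6, 1.2 in/h.
Σ(I−φ)·Δt = d  ⇒  (1+0.6+0.5+0.6+1.2 − 5φ)·1 = 2.3
φ = (3.900 − 2.3/1) / 5 = 0.32 in/h.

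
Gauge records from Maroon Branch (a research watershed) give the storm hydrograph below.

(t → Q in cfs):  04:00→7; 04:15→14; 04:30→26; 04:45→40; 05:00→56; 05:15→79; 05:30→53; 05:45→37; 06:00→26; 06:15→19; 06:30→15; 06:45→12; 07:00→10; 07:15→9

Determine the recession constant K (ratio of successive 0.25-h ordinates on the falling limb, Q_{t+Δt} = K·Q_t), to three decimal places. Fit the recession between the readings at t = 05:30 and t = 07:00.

Using the recession-limb readings at t = 05:30 and t = 07:00: Q falls from 53 to 10 cfs over 6 intervals.
K = (Q₂/Q₁)^(1/6) = (10/53)^(1/6) = 0.757.

K ≈ 0.757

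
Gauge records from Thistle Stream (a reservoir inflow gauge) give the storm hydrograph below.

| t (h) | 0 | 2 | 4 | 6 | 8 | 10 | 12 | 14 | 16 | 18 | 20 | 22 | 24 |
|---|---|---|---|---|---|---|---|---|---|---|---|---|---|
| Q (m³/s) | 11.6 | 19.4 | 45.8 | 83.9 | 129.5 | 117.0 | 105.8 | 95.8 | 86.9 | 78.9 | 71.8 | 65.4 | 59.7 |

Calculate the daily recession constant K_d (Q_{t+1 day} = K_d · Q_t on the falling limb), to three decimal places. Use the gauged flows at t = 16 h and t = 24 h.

K_d ≈ 0.324

Between t = 16 h and t = 24 h the flow falls from 86.9 to 59.7 m³/s over 4×2 h = 8 h.
Per-interval ratio K = (59.7/86.9)^(1/4) = 0.9104; K_d = K^(24/2) = 0.324.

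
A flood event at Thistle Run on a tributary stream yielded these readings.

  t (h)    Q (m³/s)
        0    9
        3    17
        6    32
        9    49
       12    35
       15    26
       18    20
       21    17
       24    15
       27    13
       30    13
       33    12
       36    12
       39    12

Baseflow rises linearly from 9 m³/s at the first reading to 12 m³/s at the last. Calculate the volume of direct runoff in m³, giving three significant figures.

Direct-runoff ordinates (Q − Q_b): 0.00, 7.77, 22.54, 39.31, 25.08, 15.85, 9.62, 6.38, 4.15, 1.92, 1.69, 0.46, 0.23, 0.00 m³/s.
ΣQ_DR = 135.0 m³/s.
With Δt = 3 h = 10800 s, V = ΣQ_DR · Δt = 135.0 × 10800 = 1.46 × 10^6 m³.

V ≈ 1.46 × 10^6 m³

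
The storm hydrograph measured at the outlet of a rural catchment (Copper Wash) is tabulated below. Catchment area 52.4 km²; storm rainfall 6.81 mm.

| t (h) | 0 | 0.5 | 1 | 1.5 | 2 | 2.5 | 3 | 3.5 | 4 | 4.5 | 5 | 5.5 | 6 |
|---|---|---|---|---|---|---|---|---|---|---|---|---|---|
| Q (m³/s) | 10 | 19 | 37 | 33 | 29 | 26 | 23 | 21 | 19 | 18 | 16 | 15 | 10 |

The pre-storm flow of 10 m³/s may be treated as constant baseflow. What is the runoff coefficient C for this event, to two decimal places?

ΣQ_DR = 146.0 m³/s; V = ΣQ_DR·Δt = 2.628 × 10^5 m³.
Runoff depth d = V / A = 5.015 mm.
C = d / P = 5.015 / 6.81 = 0.74.

C ≈ 0.74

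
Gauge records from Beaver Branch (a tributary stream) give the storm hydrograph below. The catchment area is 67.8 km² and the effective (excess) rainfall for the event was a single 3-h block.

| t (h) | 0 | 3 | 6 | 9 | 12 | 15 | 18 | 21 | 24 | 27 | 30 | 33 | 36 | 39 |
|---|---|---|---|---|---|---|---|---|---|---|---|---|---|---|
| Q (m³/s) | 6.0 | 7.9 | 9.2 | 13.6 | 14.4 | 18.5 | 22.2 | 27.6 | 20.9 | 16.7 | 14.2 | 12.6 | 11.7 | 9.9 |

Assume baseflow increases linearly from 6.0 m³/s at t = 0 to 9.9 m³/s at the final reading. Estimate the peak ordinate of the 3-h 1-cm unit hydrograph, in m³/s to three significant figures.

U_p ≈ 13.0 m³/s

Direct runoff: 0.00, 1.60, 2.60, 6.70, 7.20, 11.00, 14.40, 19.50, 12.50, 8.00, 5.20, 3.30, 2.10, 0.00 m³/s; ΣQ_DR = 94.10 m³/s, peak = 19.50 m³/s.
Runoff depth d = ΣQ_DR·Δt / A = 94.10 × 10800 / (67.8 km²) = 14.99 mm.
The 1-cm UH is the DRH scaled by (10 mm)/d, so U_p = 19.50 × 10/14.99 = 13.0 m³/s.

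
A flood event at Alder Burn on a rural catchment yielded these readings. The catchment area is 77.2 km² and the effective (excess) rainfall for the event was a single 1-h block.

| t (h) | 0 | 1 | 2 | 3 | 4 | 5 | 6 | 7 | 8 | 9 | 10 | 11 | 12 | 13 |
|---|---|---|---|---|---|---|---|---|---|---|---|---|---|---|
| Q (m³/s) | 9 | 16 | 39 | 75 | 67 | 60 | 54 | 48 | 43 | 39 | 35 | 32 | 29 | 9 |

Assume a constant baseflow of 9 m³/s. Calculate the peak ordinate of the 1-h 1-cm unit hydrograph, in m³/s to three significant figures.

Direct runoff: 0.0, 7.0, 30.0, 66.0, 58.0, 51.0, 45.0, 39.0, 34.0, 30.0, 26.0, 23.0, 20.0, 0.0 m³/s; ΣQ_DR = 429.0 m³/s, peak = 66.0 m³/s.
Runoff depth d = ΣQ_DR·Δt / A = 429.0 × 3600 / (77.2 km²) = 20.01 mm.
The 1-cm UH is the DRH scaled by (10 mm)/d, so U_p = 66.0 × 10/20.01 = 33.0 m³/s.

U_p ≈ 33.0 m³/s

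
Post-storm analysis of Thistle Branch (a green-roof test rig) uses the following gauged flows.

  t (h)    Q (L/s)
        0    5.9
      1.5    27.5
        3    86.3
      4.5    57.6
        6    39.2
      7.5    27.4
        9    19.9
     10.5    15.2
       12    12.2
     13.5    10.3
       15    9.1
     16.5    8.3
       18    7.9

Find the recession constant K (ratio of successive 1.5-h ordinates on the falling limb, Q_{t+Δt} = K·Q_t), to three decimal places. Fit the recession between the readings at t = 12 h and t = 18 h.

Using the recession-limb readings at t = 12 h and t = 18 h: Q falls from 12.2 to 7.9 L/s over 4 intervals.
K = (Q₂/Q₁)^(1/4) = (7.9/12.2)^(1/4) = 0.897.

K ≈ 0.897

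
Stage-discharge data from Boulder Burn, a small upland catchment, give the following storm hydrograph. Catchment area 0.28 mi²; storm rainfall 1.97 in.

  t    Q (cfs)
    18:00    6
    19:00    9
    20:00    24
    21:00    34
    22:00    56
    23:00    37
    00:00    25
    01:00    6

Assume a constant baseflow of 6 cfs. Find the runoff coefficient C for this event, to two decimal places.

ΣQ_DR = 149.0 cfs; V = ΣQ_DR·Δt = 5.364 × 10^5 ft³.
Runoff depth d = V / A = 0.8246 in.
C = d / P = 0.8246 / 1.97 = 0.42.

C ≈ 0.42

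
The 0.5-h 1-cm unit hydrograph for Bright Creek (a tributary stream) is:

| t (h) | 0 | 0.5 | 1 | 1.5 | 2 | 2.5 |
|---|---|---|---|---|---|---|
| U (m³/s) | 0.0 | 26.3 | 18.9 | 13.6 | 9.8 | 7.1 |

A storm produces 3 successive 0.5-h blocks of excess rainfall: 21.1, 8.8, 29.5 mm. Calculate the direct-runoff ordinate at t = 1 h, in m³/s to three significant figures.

Q ≈ 63.0 m³/s

By discrete convolution, Q_j = Σ (P_i / 10 mm) · U_{j−i}.
At t = 1 h (j=2): Q = (21.1/10)·18.9 + (8.8/10)·26.3 + (29.5/10)·0.0 = 63.0 m³/s.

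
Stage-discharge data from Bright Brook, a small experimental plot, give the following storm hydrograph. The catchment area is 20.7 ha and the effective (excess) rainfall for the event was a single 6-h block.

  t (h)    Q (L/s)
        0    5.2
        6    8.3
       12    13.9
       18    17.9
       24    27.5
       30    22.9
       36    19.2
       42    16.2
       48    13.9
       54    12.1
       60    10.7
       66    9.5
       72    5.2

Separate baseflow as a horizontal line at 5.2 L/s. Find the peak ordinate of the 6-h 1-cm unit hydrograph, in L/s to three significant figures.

Direct runoff: 0.0, 3.1, 8.7, 12.7, 22.3, 17.7, 14.0, 11.0, 8.7, 6.9, 5.5, 4.3, 0.0 L/s; ΣQ_DR = 114.9 L/s, peak = 22.3 L/s.
Runoff depth d = ΣQ_DR·Δt / A = 114.9 × 21600 / (20.7 ha) = 11.99 mm.
The 1-cm UH is the DRH scaled by (10 mm)/d, so U_p = 22.3 × 10/11.99 = 18.6 L/s.

U_p ≈ 18.6 L/s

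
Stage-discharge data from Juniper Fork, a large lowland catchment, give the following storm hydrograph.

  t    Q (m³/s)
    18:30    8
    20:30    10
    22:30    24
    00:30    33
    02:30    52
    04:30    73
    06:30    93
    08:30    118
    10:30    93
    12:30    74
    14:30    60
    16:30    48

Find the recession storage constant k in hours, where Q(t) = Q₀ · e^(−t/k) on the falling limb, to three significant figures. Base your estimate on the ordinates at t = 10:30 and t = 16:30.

On the falling limb, Q drops from 93 to 48 m³/s between t = 10:30 and t = 16:30 (Δt = 6 h).
k = −Δt / ln(Q₂/Q₁) = −6 / ln(48/93) = 9.07 h.

k ≈ 9.07 h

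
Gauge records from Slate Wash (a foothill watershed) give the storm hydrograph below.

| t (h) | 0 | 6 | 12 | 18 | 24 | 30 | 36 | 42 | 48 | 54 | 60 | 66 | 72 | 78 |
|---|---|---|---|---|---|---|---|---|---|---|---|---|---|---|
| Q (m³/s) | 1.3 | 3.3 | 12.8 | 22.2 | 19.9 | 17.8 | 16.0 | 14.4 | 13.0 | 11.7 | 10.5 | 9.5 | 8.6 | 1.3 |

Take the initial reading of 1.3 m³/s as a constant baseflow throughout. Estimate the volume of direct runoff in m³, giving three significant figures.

V ≈ 3.11 × 10^6 m³

Direct-runoff ordinates (Q − Q_b): 0.0, 2.0, 11.5, 20.9, 18.6, 16.5, 14.7, 13.1, 11.7, 10.4, 9.2, 8.2, 7.3, 0.0 m³/s.
ΣQ_DR = 144.1 m³/s.
With Δt = 6 h = 21600 s, V = ΣQ_DR · Δt = 144.1 × 21600 = 3.11 × 10^6 m³.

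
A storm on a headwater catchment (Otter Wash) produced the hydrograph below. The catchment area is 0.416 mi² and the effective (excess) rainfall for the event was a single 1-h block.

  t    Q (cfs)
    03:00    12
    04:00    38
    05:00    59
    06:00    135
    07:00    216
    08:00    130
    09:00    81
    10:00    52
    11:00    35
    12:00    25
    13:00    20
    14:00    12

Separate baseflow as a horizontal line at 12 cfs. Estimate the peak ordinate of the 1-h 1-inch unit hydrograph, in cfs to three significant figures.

U_p ≈ 81.6 cfs

Direct runoff: 0.0, 26.0, 47.0, 123.0, 204.0, 118.0, 69.0, 40.0, 23.0, 13.0, 8.0, 0.0 cfs; ΣQ_DR = 671.0 cfs, peak = 204.0 cfs.
Runoff depth d = ΣQ_DR·Δt / A = 671.0 × 3600 / (0.416 mi²) = 2.499 in.
The 1-inch UH is the DRH scaled by (1 in)/d, so U_p = 204.0 × 1/2.499 = 81.6 cfs.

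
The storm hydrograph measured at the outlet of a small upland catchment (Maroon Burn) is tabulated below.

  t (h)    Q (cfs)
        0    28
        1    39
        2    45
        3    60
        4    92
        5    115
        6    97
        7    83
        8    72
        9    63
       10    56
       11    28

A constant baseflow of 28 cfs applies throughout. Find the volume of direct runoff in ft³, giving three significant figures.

Direct-runoff ordinates (Q − Q_b): 0.0, 11.0, 17.0, 32.0, 64.0, 87.0, 69.0, 55.0, 44.0, 35.0, 28.0, 0.0 cfs.
ΣQ_DR = 442.0 cfs.
With Δt = 1 h = 3600 s, V = ΣQ_DR · Δt = 442.0 × 3600 = 1.59 × 10^6 ft³.

V ≈ 1.59 × 10^6 ft³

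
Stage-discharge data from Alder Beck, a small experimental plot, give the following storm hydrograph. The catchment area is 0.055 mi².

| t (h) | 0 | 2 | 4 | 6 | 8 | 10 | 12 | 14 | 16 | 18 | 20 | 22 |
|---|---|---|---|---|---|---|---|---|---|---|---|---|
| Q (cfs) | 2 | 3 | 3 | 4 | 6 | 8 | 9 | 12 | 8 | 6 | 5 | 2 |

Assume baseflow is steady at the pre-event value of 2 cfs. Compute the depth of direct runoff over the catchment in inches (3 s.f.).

d ≈ 2.48 in

Direct runoff: 0.0, 1.0, 1.0, 2.0, 4.0, 6.0, 7.0, 10.0, 6.0, 4.0, 3.0, 0.0 cfs; ΣQ_DR = 44.00 cfs.
V = ΣQ_DR · Δt = 44.00 × 7200 s = 3.168 × 10^5 ft³.
Over A = 0.055 mi², depth = V / A = 2.48 in.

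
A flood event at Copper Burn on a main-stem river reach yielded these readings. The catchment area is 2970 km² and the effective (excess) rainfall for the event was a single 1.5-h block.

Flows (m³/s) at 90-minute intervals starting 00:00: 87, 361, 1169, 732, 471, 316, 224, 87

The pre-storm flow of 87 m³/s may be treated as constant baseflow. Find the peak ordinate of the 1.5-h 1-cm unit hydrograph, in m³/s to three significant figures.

U_p ≈ 2160 m³/s

Direct runoff: 0.0, 274.0, 1082.0, 645.0, 384.0, 229.0, 137.0, 0.0 m³/s; ΣQ_DR = 2751 m³/s, peak = 1082.0 m³/s.
Runoff depth d = ΣQ_DR·Δt / A = 2751 × 5400 / (2970 km²) = 5.002 mm.
The 1-cm UH is the DRH scaled by (10 mm)/d, so U_p = 1082.0 × 10/5.002 = 2160 m³/s.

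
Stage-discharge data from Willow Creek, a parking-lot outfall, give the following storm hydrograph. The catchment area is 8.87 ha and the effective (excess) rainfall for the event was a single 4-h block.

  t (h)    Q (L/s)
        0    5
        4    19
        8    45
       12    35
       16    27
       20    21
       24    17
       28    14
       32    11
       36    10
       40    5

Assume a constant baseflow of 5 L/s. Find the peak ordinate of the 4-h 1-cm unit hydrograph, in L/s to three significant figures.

U_p ≈ 16.0 L/s

Direct runoff: 0.0, 14.0, 40.0, 30.0, 22.0, 16.0, 12.0, 9.0, 6.0, 5.0, 0.0 L/s; ΣQ_DR = 154.0 L/s, peak = 40.0 L/s.
Runoff depth d = ΣQ_DR·Δt / A = 154.0 × 14400 / (8.87 ha) = 25.00 mm.
The 1-cm UH is the DRH scaled by (10 mm)/d, so U_p = 40.0 × 10/25.00 = 16.0 L/s.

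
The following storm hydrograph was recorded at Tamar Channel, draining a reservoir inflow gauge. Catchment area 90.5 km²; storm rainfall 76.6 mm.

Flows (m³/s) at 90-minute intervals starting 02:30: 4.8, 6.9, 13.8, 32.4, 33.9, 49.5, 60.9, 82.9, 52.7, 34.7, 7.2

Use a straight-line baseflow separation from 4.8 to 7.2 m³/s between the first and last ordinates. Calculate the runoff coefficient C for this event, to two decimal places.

ΣQ_DR = 313.7 m³/s; V = ΣQ_DR·Δt = 1.694 × 10^6 m³.
Runoff depth d = V / A = 18.72 mm.
C = d / P = 18.72 / 76.6 = 0.24.

C ≈ 0.24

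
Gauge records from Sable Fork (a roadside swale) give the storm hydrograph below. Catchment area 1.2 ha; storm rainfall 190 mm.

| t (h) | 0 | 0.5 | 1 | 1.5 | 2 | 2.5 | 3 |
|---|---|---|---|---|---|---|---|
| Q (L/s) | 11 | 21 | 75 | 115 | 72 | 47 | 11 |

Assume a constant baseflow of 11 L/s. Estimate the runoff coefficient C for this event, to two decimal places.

ΣQ_DR = 275.0 L/s; V = ΣQ_DR·Δt = 4.950 × 10^5 L.
Runoff depth d = V / A = 41.25 mm.
C = d / P = 41.25 / 190 = 0.22.

C ≈ 0.22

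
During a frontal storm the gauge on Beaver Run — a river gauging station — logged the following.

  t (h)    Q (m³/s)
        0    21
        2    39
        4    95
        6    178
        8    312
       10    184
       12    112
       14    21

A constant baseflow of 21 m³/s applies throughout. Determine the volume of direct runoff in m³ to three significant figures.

Direct-runoff ordinates (Q − Q_b): 0.0, 18.0, 74.0, 157.0, 291.0, 163.0, 91.0, 0.0 m³/s.
ΣQ_DR = 794.0 m³/s.
With Δt = 2 h = 7200 s, V = ΣQ_DR · Δt = 794.0 × 7200 = 5.72 × 10^6 m³.

V ≈ 5.72 × 10^6 m³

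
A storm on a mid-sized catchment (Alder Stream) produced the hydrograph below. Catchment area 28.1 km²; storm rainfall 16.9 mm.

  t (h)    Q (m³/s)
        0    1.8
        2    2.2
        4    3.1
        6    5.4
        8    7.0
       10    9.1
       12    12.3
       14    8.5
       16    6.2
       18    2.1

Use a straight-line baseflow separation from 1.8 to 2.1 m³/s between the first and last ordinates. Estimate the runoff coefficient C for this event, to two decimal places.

C ≈ 0.58

ΣQ_DR = 38.20 m³/s; V = ΣQ_DR·Δt = 2.750 × 10^5 m³.
Runoff depth d = V / A = 9.788 mm.
C = d / P = 9.788 / 16.9 = 0.58.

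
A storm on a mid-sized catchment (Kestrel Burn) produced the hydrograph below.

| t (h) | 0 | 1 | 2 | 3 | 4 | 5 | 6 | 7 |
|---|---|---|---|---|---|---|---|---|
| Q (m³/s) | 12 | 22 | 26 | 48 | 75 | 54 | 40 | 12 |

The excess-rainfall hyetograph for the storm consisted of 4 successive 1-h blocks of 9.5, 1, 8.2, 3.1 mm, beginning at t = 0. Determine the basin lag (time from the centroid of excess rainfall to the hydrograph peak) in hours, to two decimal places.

Centroid of excess rainfall: t_c = Σ P_i·t̄_i / ΣP_i = 1.7248 h (block centres at 0.5, 1.5, 2.5, 3.5 h).
Hydrograph peak occurs at t = 4 h, so basin lag t_L = 4 − 1.7248 = 2.28 h.

t_L ≈ 2.28 h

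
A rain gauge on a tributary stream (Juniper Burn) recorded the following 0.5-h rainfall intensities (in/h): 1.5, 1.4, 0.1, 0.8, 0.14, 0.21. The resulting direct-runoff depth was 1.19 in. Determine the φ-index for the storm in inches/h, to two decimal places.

Only the 3 blocks with intensity above φ contribute runoff: 1.5, 1.4, 0.8 in/h.
Σ(I−φ)·Δt = d  ⇒  (1.5+1.4+0.8 − 3φ)·0.5 = 1.19
φ = (3.700 − 1.19/0.5) / 3 = 0.44 in/h.

φ ≈ 0.44 in/h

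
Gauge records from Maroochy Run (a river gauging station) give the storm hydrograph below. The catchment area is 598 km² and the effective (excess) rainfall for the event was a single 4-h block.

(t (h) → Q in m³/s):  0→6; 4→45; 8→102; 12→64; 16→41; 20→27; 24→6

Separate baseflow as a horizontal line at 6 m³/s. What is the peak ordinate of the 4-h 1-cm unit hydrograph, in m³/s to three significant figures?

Direct runoff: 0.0, 39.0, 96.0, 58.0, 35.0, 21.0, 0.0 m³/s; ΣQ_DR = 249.0 m³/s, peak = 96.0 m³/s.
Runoff depth d = ΣQ_DR·Δt / A = 249.0 × 14400 / (598 km²) = 5.996 mm.
The 1-cm UH is the DRH scaled by (10 mm)/d, so U_p = 96.0 × 10/5.996 = 160 m³/s.

U_p ≈ 160 m³/s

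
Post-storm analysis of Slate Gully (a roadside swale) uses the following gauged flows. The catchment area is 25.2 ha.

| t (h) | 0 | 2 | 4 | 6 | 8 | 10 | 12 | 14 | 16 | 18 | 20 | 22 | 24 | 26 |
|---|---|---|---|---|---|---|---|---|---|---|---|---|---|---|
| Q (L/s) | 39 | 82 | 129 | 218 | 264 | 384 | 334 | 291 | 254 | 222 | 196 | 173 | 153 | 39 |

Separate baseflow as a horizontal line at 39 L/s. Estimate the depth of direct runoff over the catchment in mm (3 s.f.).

Direct runoff: 0.0, 43.0, 90.0, 179.0, 225.0, 345.0, 295.0, 252.0, 215.0, 183.0, 157.0, 134.0, 114.0, 0.0 L/s; ΣQ_DR = 2232 L/s.
V = ΣQ_DR · Δt = 2232 × 7200 s = 1.607 × 10^7 L.
Over A = 25.2 ha, depth = V / A = 63.8 mm.

d ≈ 63.8 mm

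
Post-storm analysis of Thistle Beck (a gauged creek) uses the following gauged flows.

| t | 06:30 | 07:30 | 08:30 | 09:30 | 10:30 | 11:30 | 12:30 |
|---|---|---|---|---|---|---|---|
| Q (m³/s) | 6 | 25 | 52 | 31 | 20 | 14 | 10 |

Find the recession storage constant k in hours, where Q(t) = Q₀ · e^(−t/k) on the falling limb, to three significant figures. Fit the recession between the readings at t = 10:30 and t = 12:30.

On the falling limb, Q drops from 20 to 10 m³/s between t = 10:30 and t = 12:30 (Δt = 2 h).
k = −Δt / ln(Q₂/Q₁) = −2 / ln(10/20) = 2.89 h.

k ≈ 2.89 h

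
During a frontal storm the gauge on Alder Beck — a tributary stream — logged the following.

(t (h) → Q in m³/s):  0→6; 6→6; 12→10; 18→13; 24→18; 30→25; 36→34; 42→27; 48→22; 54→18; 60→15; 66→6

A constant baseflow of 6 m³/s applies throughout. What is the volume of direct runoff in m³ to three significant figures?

V ≈ 2.76 × 10^6 m³

Direct-runoff ordinates (Q − Q_b): 0.0, 0.0, 4.0, 7.0, 12.0, 19.0, 28.0, 21.0, 16.0, 12.0, 9.0, 0.0 m³/s.
ΣQ_DR = 128.0 m³/s.
With Δt = 6 h = 21600 s, V = ΣQ_DR · Δt = 128.0 × 21600 = 2.76 × 10^6 m³.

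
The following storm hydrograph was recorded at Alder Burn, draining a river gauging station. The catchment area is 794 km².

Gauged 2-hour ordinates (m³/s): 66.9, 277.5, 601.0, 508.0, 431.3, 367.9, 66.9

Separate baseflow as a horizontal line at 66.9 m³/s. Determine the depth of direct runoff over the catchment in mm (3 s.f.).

Direct runoff: 0.0, 210.6, 534.1, 441.1, 364.4, 301.0, 0.0 m³/s; ΣQ_DR = 1851 m³/s.
V = ΣQ_DR · Δt = 1851 × 7200 s = 1.333 × 10^7 m³.
Over A = 794 km², depth = V / A = 16.8 mm.

d ≈ 16.8 mm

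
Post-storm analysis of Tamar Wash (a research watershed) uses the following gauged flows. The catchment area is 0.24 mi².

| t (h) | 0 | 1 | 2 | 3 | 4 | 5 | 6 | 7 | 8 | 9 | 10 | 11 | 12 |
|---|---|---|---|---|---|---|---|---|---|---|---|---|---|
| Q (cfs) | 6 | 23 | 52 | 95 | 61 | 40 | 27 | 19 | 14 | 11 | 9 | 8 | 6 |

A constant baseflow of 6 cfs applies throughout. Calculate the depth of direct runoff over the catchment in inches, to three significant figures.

Direct runoff: 0.0, 17.0, 46.0, 89.0, 55.0, 34.0, 21.0, 13.0, 8.0, 5.0, 3.0, 2.0, 0.0 cfs; ΣQ_DR = 293.0 cfs.
V = ΣQ_DR · Δt = 293.0 × 3600 s = 1.055 × 10^6 ft³.
Over A = 0.24 mi², depth = V / A = 1.89 in.

d ≈ 1.89 in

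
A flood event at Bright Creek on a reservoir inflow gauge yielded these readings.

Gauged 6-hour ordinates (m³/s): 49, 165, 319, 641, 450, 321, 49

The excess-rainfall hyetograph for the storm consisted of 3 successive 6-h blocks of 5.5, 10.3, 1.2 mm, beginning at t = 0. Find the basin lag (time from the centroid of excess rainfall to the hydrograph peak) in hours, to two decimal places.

Centroid of excess rainfall: t_c = Σ P_i·t̄_i / ΣP_i = 7.4824 h (block centres at 3, 9, 15 h).
Hydrograph peak occurs at t = 18 h, so basin lag t_L = 18 − 7.4824 = 10.52 h.

t_L ≈ 10.52 h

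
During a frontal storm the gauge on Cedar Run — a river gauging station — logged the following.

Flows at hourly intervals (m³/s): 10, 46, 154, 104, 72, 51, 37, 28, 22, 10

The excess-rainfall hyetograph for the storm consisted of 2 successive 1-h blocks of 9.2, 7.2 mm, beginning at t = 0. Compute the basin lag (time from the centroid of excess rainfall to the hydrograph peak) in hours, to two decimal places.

t_L ≈ 1.06 h

Centroid of excess rainfall: t_c = Σ P_i·t̄_i / ΣP_i = 0.9390 h (block centres at 0.5, 1.5 h).
Hydrograph peak occurs at t = 2 h, so basin lag t_L = 2 − 0.9390 = 1.06 h.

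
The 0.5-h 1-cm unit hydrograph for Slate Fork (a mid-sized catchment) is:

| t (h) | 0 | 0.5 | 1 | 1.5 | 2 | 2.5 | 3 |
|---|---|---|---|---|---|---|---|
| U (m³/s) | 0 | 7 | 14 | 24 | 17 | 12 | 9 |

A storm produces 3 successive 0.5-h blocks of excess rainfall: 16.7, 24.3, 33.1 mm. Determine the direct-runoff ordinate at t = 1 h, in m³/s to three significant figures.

By discrete convolution, Q_j = Σ (P_i / 10 mm) · U_{j−i}.
At t = 1 h (j=2): Q = (16.7/10)·14 + (24.3/10)·7 + (33.1/10)·0 = 40.4 m³/s.

Q ≈ 40.4 m³/s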